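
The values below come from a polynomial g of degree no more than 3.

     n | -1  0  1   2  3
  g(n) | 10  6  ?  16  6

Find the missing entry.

12

On equispaced nodes a degree-3 polynomial has vanishing fourth forward difference, so
  g(-1) - 4·g(0) + 6·g(1) - 4·g(2) + g(3) = 0.
Substituting the known values and solving for g(1):
  6·g(1) = 72
  g(1) = 12.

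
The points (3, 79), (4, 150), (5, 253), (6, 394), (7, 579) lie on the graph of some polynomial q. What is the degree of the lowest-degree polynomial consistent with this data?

3

Forward differences of the values at s = 3, 4, 5, 6, 7:
  q  : 79  150  253  394  579
  Δ  : 71  103  141  185
  Δ^2: 32  38  44
  Δ^3: 6  6
  Δ^4: 0
The third differences are constant (6) and nonzero, while all higher differences vanish, so the minimal degree is 3.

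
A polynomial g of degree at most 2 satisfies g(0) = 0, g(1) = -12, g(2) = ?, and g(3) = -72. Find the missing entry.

On equispaced nodes a degree-2 polynomial has vanishing third forward difference, so
  - g(0) + 3·g(1) - 3·g(2) + g(3) = 0.
Substituting the known values and solving for g(2):
  -3·g(2) = 108
  g(2) = -36.

-36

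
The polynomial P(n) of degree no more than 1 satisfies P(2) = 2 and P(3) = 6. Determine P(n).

Write P(n) = an + b. Substituting each data point gives a linear system:
  2a + b = 2
  3a + b = 6
Solving the system yields a = 4, b = -6.
So P(n) = 4n - 6.
Check: P(2) = 2. ✓

P(n) = 4n - 6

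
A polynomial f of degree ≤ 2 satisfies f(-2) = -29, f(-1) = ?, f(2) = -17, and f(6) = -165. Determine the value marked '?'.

-11

The 3 known points determine the degree-2 polynomial uniquely.
Write f(n) = an^2 + bn + c. Substituting each data point gives a linear system:
  4a - 2b + c = -29
  4a + 2b + c = -17
  36a + 6b + c = -165
Solving the system yields a = -5, b = 3, c = -3.
So f(n) = -5n² + 3n - 3.
Then f(-1) = -11.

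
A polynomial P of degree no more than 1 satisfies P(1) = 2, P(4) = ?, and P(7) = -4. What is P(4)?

-1

On equispaced nodes a degree-1 polynomial has vanishing second forward difference, so
  P(1) - 2·P(4) + P(7) = 0.
Substituting the known values and solving for P(4):
  -2·P(4) = 2
  P(4) = -1.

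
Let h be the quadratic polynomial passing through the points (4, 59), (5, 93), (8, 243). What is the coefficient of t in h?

Write h(t) = at^2 + bt + c. Substituting each data point gives a linear system:
  16a + 4b + c = 59
  25a + 5b + c = 93
  64a + 8b + c = 243
Solving the system yields a = 4, b = -2, c = 3.
So h(t) = 4t^2 - 2t + 3.
The coefficient of t is -2.

-2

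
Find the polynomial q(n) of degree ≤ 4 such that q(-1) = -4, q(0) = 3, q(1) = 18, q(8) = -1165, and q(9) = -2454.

q(n) = -n^4 + 5n^3 + 5n^2 + 6n + 3

Write q(n) = an^4 + bn^3 + cn^2 + dn + e. Substituting each data point gives a linear system:
  a - b + c - d + e = -4
  e = 3
  a + b + c + d + e = 18
  4096a + 512b + 64c + 8d + e = -1165
  6561a + 729b + 81c + 9d + e = -2454
Solving the system yields a = -1, b = 5, c = 5, d = 6, e = 3.
So q(n) = -n⁴ + 5n³ + 5n² + 6n + 3.
Check: q(-1) = -4. ✓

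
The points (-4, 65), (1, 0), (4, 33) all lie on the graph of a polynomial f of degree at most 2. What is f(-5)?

Using the Lagrange interpolation formula with nodes -4, 1, 4:
  L_0(s) = (s - 1)(s - 4) / 40
  L_1(s) = (s + 4)(s - 4) / -15
  L_2(s) = (s + 4)(s - 1) / 24
Then f(s) = 65·L_0(s) + 0·L_1(s) + 33·L_2(s).
Expanding and collecting terms gives f(s) = 3s² - 4s + 1.
Evaluating at s = -5: f(-5) = 96.

96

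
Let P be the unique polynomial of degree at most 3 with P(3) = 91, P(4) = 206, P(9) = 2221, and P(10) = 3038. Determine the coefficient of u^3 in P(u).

Write P(u) = au^3 + bu^2 + cu + d. Substituting each data point gives a linear system:
  27a + 9b + 3c + d = 91
  64a + 16b + 4c + d = 206
  729a + 81b + 9c + d = 2221
  1000a + 100b + 10c + d = 3038
Solving the system yields a = 3, b = 0, c = 4, d = -2.
So P(u) = 3u³ + 4u - 2.
The leading coefficient is 3.

3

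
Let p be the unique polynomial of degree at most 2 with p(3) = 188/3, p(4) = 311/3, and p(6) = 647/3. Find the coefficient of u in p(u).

Write p(u) = au^2 + bu + c. Substituting each data point gives a linear system:
  9a + 3b + c = 188/3
  16a + 4b + c = 311/3
  36a + 6b + c = 647/3
Solving the system yields a = 5, b = 6, c = -1/3.
So p(u) = 5u^2 + 6u - 1/3.
The coefficient of u is 6.

6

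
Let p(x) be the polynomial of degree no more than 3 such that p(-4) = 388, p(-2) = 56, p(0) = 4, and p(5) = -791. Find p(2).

Using the Lagrange interpolation formula with nodes -4, -2, 0, 5:
  L_0(x) = (x + 2)x(x - 5) / -72
  L_1(x) = (x + 4)x(x - 5) / 28
  L_2(x) = (x + 4)(x + 2)(x - 5) / -40
  L_3(x) = (x + 4)(x + 2)x / 315
Then p(x) = 388·L_0(x) + 56·L_1(x) + 4·L_2(x) - 791·L_3(x).
Expanding and collecting terms gives p(x) = -6x^3 - x^2 - 4x + 4.
Evaluating at x = 2: p(2) = -56.

-56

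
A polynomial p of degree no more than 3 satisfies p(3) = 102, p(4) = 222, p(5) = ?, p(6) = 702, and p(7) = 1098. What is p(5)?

On equispaced nodes a degree-3 polynomial has vanishing fourth forward difference, so
  p(3) - 4·p(4) + 6·p(5) - 4·p(6) + p(7) = 0.
Substituting the known values and solving for p(5):
  6·p(5) = 2496
  p(5) = 416.

416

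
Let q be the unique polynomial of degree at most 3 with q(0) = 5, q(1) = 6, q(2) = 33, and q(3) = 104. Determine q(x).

q(x) = 3x^3 + 4x^2 - 6x + 5

Using the Lagrange interpolation formula with nodes 0, 1, 2, 3:
  L_0(x) = (x - 1)(x - 2)(x - 3) / -6
  L_1(x) = x(x - 2)(x - 3) / 2
  L_2(x) = x(x - 1)(x - 3) / -2
  L_3(x) = x(x - 1)(x - 2) / 6
Then q(x) = 5·L_0(x) + 6·L_1(x) + 33·L_2(x) + 104·L_3(x).
Expanding and collecting terms gives q(x) = 3x³ + 4x² - 6x + 5.
Check: q(1) = 6. ✓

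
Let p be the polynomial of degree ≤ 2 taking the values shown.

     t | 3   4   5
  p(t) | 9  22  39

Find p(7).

85

Forward differences of the values at t = 3, 4, 5:
  p  : 9  22  39
  Δ  : 13  17
  Δ^2: 4
The second differences are constant, confirming degree 2.
Interpolating (Newton forward form) and evaluating at t = 7 gives p(7) = 85.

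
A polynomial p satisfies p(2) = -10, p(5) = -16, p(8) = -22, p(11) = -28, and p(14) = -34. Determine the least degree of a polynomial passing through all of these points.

1

Forward differences of the values at x = 2, 5, 8, 11, 14:
  p  : -10  -16  -22  -28  -34
  Δ  : -6  -6  -6  -6
  Δ^2: 0  0  0
  Δ^3: 0  0
  Δ^4: 0
The first differences are constant (-6) and nonzero, while all higher differences vanish, so the minimal degree is 1.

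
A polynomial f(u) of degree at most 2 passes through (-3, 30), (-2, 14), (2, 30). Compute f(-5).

86

Using the Lagrange interpolation formula with nodes -3, -2, 2:
  L_0(u) = (u + 2)(u - 2) / 5
  L_1(u) = (u + 3)(u - 2) / -4
  L_2(u) = (u + 3)(u + 2) / 20
Then f(u) = 30·L_0(u) + 14·L_1(u) + 30·L_2(u).
Expanding and collecting terms gives f(u) = 4u² + 4u + 6.
Evaluating at u = -5: f(-5) = 86.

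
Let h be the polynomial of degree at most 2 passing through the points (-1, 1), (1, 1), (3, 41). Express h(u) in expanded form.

Using the Lagrange interpolation formula with nodes -1, 1, 3:
  L_0(u) = (u - 1)(u - 3) / 8
  L_1(u) = (u + 1)(u - 3) / -4
  L_2(u) = (u + 1)(u - 1) / 8
Then h(u) = 1·L_0(u) + 1·L_1(u) + 41·L_2(u).
Expanding and collecting terms gives h(u) = 5u^2 - 4.
Check: h(-1) = 1. ✓

h(u) = 5u^2 - 4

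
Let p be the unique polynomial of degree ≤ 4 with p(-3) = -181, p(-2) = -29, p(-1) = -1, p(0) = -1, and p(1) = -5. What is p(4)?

-881

Forward differences of the values at x = -3, -2, -1, 0, 1:
  p  : -181  -29  -1  -1  -5
  Δ  : 152  28  0  -4
  Δ^2: -124  -28  -4
  Δ^3: 96  24
  Δ^4: -72
The fourth differences are constant, confirming degree 4.
Interpolating (Newton forward form) and evaluating at x = 4 gives p(4) = -881.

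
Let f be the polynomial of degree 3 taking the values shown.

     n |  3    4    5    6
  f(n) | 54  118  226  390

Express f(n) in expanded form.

f(n) = 2n^3 - 2n^2 + 4n + 6

Using the Lagrange interpolation formula with nodes 3, 4, 5, 6:
  L_0(n) = (n - 4)(n - 5)(n - 6) / -6
  L_1(n) = (n - 3)(n - 5)(n - 6) / 2
  L_2(n) = (n - 3)(n - 4)(n - 6) / -2
  L_3(n) = (n - 3)(n - 4)(n - 5) / 6
Then f(n) = 54·L_0(n) + 118·L_1(n) + 226·L_2(n) + 390·L_3(n).
Expanding and collecting terms gives f(n) = 2n^3 - 2n^2 + 4n + 6.
Check: f(5) = 226. ✓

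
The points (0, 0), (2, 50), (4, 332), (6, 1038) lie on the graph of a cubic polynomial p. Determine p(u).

Using the Lagrange interpolation formula with nodes 0, 2, 4, 6:
  L_0(u) = (u - 2)(u - 4)(u - 6) / -48
  L_1(u) = u(u - 4)(u - 6) / 16
  L_2(u) = u(u - 2)(u - 6) / -16
  L_3(u) = u(u - 2)(u - 4) / 48
Then p(u) = 0·L_0(u) + 50·L_1(u) + 332·L_2(u) + 1038·L_3(u).
Expanding and collecting terms gives p(u) = 4u^3 + 5u^2 - u.
Check: p(0) = 0. ✓

p(u) = 4u^3 + 5u^2 - u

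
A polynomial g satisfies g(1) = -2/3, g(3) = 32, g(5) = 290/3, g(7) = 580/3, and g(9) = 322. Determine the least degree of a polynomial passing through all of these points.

2

Forward differences of the values at n = 1, 3, 5, 7, 9:
  g  : -2/3  32  290/3  580/3  322
  Δ  : 98/3  194/3  290/3  386/3
  Δ^2: 32  32  32
  Δ^3: 0  0
  Δ^4: 0
The second differences are constant (32) and nonzero, while all higher differences vanish, so the minimal degree is 2.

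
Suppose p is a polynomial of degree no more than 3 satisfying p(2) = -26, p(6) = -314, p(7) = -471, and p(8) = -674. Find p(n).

p(n) = -n^3 - 2n^2 - 4n - 2

Using the Lagrange interpolation formula with nodes 2, 6, 7, 8:
  L_0(n) = (n - 6)(n - 7)(n - 8) / -120
  L_1(n) = (n - 2)(n - 7)(n - 8) / 8
  L_2(n) = (n - 2)(n - 6)(n - 8) / -5
  L_3(n) = (n - 2)(n - 6)(n - 7) / 12
Then p(n) = -26·L_0(n) - 314·L_1(n) - 471·L_2(n) - 674·L_3(n).
Expanding and collecting terms gives p(n) = -n³ - 2n² - 4n - 2.
Check: p(2) = -26. ✓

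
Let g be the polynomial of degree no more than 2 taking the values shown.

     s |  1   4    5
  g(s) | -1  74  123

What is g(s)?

g(s) = 6s^2 - 5s - 2

Using the Lagrange interpolation formula with nodes 1, 4, 5:
  L_0(s) = (s - 4)(s - 5) / 12
  L_1(s) = (s - 1)(s - 5) / -3
  L_2(s) = (s - 1)(s - 4) / 4
Then g(s) = -1·L_0(s) + 74·L_1(s) + 123·L_2(s).
Expanding and collecting terms gives g(s) = 6s² - 5s - 2.
Check: g(1) = -1. ✓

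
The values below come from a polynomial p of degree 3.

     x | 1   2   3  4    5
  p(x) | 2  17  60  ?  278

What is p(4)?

143

On equispaced nodes a degree-3 polynomial has vanishing fourth forward difference, so
  p(1) - 4·p(2) + 6·p(3) - 4·p(4) + p(5) = 0.
Substituting the known values and solving for p(4):
  -4·p(4) = -572
  p(4) = 143.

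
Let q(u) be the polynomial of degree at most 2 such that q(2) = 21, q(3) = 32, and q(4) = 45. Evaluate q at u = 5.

60

Write q(u) = au^2 + bu + c. Substituting each data point gives a linear system:
  4a + 2b + c = 21
  9a + 3b + c = 32
  16a + 4b + c = 45
Solving the system yields a = 1, b = 6, c = 5.
So q(u) = u² + 6u + 5.
Then q(5) = 60.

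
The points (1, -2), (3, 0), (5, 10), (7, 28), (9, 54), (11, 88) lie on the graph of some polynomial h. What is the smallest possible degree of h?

Forward differences of the values at u = 1, 3, 5, 7, 9, 11:
  h  : -2  0  10  28  54  88
  Δ  : 2  10  18  26  34
  Δ^2: 8  8  8  8
  Δ^3: 0  0  0
  Δ^4: 0  0
  Δ^5: 0
The second differences are constant (8) and nonzero, while all higher differences vanish, so the minimal degree is 2.

2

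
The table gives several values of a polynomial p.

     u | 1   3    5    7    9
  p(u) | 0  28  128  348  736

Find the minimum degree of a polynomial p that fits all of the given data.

Forward differences of the values at u = 1, 3, 5, 7, 9:
  p  : 0  28  128  348  736
  Δ  : 28  100  220  388
  Δ^2: 72  120  168
  Δ^3: 48  48
  Δ^4: 0
The third differences are constant (48) and nonzero, while all higher differences vanish, so the minimal degree is 3.

3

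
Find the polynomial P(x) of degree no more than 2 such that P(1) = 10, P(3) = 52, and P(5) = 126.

Write P(x) = ax^2 + bx + c. Substituting each data point gives a linear system:
  a + b + c = 10
  9a + 3b + c = 52
  25a + 5b + c = 126
Solving the system yields a = 4, b = 5, c = 1.
So P(x) = 4x^2 + 5x + 1.
Check: P(3) = 52. ✓

P(x) = 4x^2 + 5x + 1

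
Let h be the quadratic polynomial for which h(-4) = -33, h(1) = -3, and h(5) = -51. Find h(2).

-9

Using the Lagrange interpolation formula with nodes -4, 1, 5:
  L_0(u) = (u - 1)(u - 5) / 45
  L_1(u) = (u + 4)(u - 5) / -20
  L_2(u) = (u + 4)(u - 1) / 36
Then h(u) = -33·L_0(u) - 3·L_1(u) - 51·L_2(u).
Expanding and collecting terms gives h(u) = -2u^2 - 1.
Evaluating at u = 2: h(2) = -9.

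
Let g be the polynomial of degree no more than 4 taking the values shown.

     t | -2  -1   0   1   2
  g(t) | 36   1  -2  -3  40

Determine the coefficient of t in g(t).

-3

Write g(t) = at^4 + bt^3 + ct^2 + dt + e. Substituting each data point gives a linear system:
  16a - 8b + 4c - 2d + e = 36
  a - b + c - d + e = 1
  e = -2
  a + b + c + d + e = -3
  16a + 8b + 4c + 2d + e = 40
Solving the system yields a = 3, b = 1, c = -2, d = -3, e = -2.
So g(t) = 3t^4 + t^3 - 2t^2 - 3t - 2.
The coefficient of t is -3.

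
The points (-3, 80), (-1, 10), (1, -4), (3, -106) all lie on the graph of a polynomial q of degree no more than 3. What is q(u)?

q(u) = -3u^3 - 2u^2 - 4u + 5

Write q(u) = au^3 + bu^2 + cu + d. Substituting each data point gives a linear system:
  -27a + 9b - 3c + d = 80
  -a + b - c + d = 10
  a + b + c + d = -4
  27a + 9b + 3c + d = -106
Solving the system yields a = -3, b = -2, c = -4, d = 5.
So q(u) = -3u^3 - 2u^2 - 4u + 5.
Check: q(-3) = 80. ✓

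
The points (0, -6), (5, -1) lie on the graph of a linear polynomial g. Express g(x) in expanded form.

g(x) = x - 6

Write g(x) = ax + b. Substituting each data point gives a linear system:
  b = -6
  5a + b = -1
Solving the system yields a = 1, b = -6.
So g(x) = x - 6.
Check: g(0) = -6. ✓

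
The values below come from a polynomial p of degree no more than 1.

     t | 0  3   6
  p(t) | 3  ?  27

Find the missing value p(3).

The 2 known points determine the degree-1 polynomial uniquely.
Write p(t) = at + b. Substituting each data point gives a linear system:
  b = 3
  6a + b = 27
Solving the system yields a = 4, b = 3.
So p(t) = 4t + 3.
Then p(3) = 15.

15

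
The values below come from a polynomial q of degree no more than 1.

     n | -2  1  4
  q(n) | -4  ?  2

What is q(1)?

-1

On equispaced nodes a degree-1 polynomial has vanishing second forward difference, so
  q(-2) - 2·q(1) + q(4) = 0.
Substituting the known values and solving for q(1):
  -2·q(1) = 2
  q(1) = -1.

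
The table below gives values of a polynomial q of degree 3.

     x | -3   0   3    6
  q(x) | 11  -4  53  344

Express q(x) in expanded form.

Using the Lagrange interpolation formula with nodes -3, 0, 3, 6:
  L_0(x) = x(x - 3)(x - 6) / -162
  L_1(x) = (x + 3)(x - 3)(x - 6) / 54
  L_2(x) = (x + 3)x(x - 6) / -54
  L_3(x) = (x + 3)x(x - 3) / 162
Then q(x) = 11·L_0(x) - 4·L_1(x) + 53·L_2(x) + 344·L_3(x).
Expanding and collecting terms gives q(x) = x^3 + 4x^2 - 2x - 4.
Check: q(3) = 53. ✓

q(x) = x^3 + 4x^2 - 2x - 4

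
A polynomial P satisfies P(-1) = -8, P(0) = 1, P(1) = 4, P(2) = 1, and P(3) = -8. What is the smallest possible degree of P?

Forward differences of the values at s = -1, 0, 1, 2, 3:
  P  : -8  1  4  1  -8
  Δ  : 9  3  -3  -9
  Δ^2: -6  -6  -6
  Δ^3: 0  0
  Δ^4: 0
The second differences are constant (-6) and nonzero, while all higher differences vanish, so the minimal degree is 2.

2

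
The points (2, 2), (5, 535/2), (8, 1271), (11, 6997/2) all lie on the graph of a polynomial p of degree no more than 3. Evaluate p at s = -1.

Using the Lagrange interpolation formula with nodes 2, 5, 8, 11:
  L_0(s) = (s - 5)(s - 8)(s - 11) / -162
  L_1(s) = (s - 2)(s - 8)(s - 11) / 54
  L_2(s) = (s - 2)(s - 5)(s - 11) / -54
  L_3(s) = (s - 2)(s - 5)(s - 8) / 162
Then p(s) = 2·L_0(s) + 535/2·L_1(s) + 1271·L_2(s) + 6997/2·L_3(s).
Expanding and collecting terms gives p(s) = 3s³ - 4s² - (1/2)s - 5.
Evaluating at s = -1: p(-1) = -23/2.

-23/2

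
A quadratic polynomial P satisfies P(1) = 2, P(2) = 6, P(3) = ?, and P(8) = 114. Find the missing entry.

The 3 known points determine the degree-2 polynomial uniquely.
Write P(s) = as^2 + bs + c. Substituting each data point gives a linear system:
  a + b + c = 2
  4a + 2b + c = 6
  64a + 8b + c = 114
Solving the system yields a = 2, b = -2, c = 2.
So P(s) = 2s² - 2s + 2.
Then P(3) = 14.

14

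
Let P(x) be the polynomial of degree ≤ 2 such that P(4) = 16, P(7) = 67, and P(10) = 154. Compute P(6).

46

Forward differences of the values at x = 4, 7, 10:
  P  : 16  67  154
  Δ  : 51  87
  Δ^2: 36
The second differences are constant, confirming degree 2.
Interpolating (Newton forward form) and evaluating at x = 6 gives P(6) = 46.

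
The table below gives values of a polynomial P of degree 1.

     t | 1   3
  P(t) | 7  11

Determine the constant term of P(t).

Write P(t) = at + b. Substituting each data point gives a linear system:
  a + b = 7
  3a + b = 11
Solving the system yields a = 2, b = 5.
So P(t) = 2t + 5.
The constant term is 5.

5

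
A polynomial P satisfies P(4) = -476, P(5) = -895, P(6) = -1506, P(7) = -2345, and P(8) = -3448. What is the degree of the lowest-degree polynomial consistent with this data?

3

Forward differences of the values at x = 4, 5, 6, 7, 8:
  P  : -476  -895  -1506  -2345  -3448
  Δ  : -419  -611  -839  -1103
  Δ^2: -192  -228  -264
  Δ^3: -36  -36
  Δ^4: 0
The third differences are constant (-36) and nonzero, while all higher differences vanish, so the minimal degree is 3.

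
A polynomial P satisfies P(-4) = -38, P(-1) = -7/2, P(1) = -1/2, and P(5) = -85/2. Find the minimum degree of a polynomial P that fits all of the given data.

Divided differences on the nodes -4, -1, 1, 5:
  order 0: -38  -7/2  -1/2  -85/2
  order 1: 23/2  3/2  -21/2
  order 2: -2  -2
  order 3: 0
The order-2 divided differences are all -2 (nonzero) and every higher order vanishes, so the data lies on a polynomial of degree exactly 2.

2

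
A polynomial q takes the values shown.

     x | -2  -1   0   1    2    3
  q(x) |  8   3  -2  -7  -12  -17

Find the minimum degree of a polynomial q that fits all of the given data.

Forward differences of the values at x = -2, -1, 0, 1, 2, 3:
  q  : 8  3  -2  -7  -12  -17
  Δ  : -5  -5  -5  -5  -5
  Δ^2: 0  0  0  0
  Δ^3: 0  0  0
  Δ^4: 0  0
  Δ^5: 0
The first differences are constant (-5) and nonzero, while all higher differences vanish, so the minimal degree is 1.

1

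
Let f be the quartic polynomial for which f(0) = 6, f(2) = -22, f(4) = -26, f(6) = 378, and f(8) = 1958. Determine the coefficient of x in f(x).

Write f(x) = ax^4 + bx^3 + cx^2 + dx + e. Substituting each data point gives a linear system:
  e = 6
  16a + 8b + 4c + 2d + e = -22
  256a + 64b + 16c + 4d + e = -26
  1296a + 216b + 36c + 6d + e = 378
  4096a + 512b + 64c + 8d + e = 1958
Solving the system yields a = 1, b = -4, c = -1, d = -4, e = 6.
So f(x) = x^4 - 4x^3 - x^2 - 4x + 6.
The coefficient of x is -4.

-4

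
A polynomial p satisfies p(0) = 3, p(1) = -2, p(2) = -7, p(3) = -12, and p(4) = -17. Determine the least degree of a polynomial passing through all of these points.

Forward differences of the values at u = 0, 1, 2, 3, 4:
  p  : 3  -2  -7  -12  -17
  Δ  : -5  -5  -5  -5
  Δ^2: 0  0  0
  Δ^3: 0  0
  Δ^4: 0
The first differences are constant (-5) and nonzero, while all higher differences vanish, so the minimal degree is 1.

1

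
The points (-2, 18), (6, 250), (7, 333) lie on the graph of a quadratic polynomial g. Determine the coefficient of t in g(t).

Write g(t) = at^2 + bt + c. Substituting each data point gives a linear system:
  4a - 2b + c = 18
  36a + 6b + c = 250
  49a + 7b + c = 333
Solving the system yields a = 6, b = 5, c = 4.
So g(t) = 6t^2 + 5t + 4.
The coefficient of t is 5.

5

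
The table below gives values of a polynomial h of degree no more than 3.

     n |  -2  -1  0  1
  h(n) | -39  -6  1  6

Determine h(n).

h(n) = 4n^3 - n^2 + 2n + 1

Write h(n) = an^3 + bn^2 + cn + d. Substituting each data point gives a linear system:
  -8a + 4b - 2c + d = -39
  -a + b - c + d = -6
  d = 1
  a + b + c + d = 6
Solving the system yields a = 4, b = -1, c = 2, d = 1.
So h(n) = 4n^3 - n^2 + 2n + 1.
Check: h(-1) = -6. ✓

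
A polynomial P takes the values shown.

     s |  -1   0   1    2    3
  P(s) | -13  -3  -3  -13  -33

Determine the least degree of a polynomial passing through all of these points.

Forward differences of the values at s = -1, 0, 1, 2, 3:
  P  : -13  -3  -3  -13  -33
  Δ  : 10  0  -10  -20
  Δ^2: -10  -10  -10
  Δ^3: 0  0
  Δ^4: 0
The second differences are constant (-10) and nonzero, while all higher differences vanish, so the minimal degree is 2.

2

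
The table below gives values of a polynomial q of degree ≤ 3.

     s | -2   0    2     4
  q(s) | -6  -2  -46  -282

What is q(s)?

q(s) = -3s^3 - 6s^2 + 2s - 2

Using the Lagrange interpolation formula with nodes -2, 0, 2, 4:
  L_0(s) = s(s - 2)(s - 4) / -48
  L_1(s) = (s + 2)(s - 2)(s - 4) / 16
  L_2(s) = (s + 2)s(s - 4) / -16
  L_3(s) = (s + 2)s(s - 2) / 48
Then q(s) = -6·L_0(s) - 2·L_1(s) - 46·L_2(s) - 282·L_3(s).
Expanding and collecting terms gives q(s) = -3s^3 - 6s^2 + 2s - 2.
Check: q(0) = -2. ✓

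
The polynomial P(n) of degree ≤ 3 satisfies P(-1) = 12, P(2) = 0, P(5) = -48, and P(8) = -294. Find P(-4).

150

Write P(n) = an^3 + bn^2 + cn + d. Substituting each data point gives a linear system:
  -a + b - c + d = 12
  8a + 4b + 2c + d = 0
  125a + 25b + 5c + d = -48
  512a + 64b + 8c + d = -294
Solving the system yields a = -1, b = 4, c = -5, d = 2.
So P(n) = -n³ + 4n² - 5n + 2.
Then P(-4) = 150.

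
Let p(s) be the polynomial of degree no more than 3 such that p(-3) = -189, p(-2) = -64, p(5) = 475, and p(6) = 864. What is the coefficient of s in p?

0

Write p(s) = as^3 + bs^2 + cs + d. Substituting each data point gives a linear system:
  -27a + 9b - 3c + d = -189
  -8a + 4b - 2c + d = -64
  125a + 25b + 5c + d = 475
  216a + 36b + 6c + d = 864
Solving the system yields a = 5, b = -6, c = 0, d = 0.
So p(s) = 5s³ - 6s².
The coefficient of s is 0.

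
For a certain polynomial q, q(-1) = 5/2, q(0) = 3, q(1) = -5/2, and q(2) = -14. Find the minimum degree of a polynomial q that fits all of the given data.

2

Forward differences of the values at x = -1, 0, 1, 2:
  q  : 5/2  3  -5/2  -14
  Δ  : 1/2  -11/2  -23/2
  Δ^2: -6  -6
  Δ^3: 0
The second differences are constant (-6) and nonzero, while all higher differences vanish, so the minimal degree is 2.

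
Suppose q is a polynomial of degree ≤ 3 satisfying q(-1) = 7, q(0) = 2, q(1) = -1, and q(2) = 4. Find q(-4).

Write q(s) = as^3 + bs^2 + cs + d. Substituting each data point gives a linear system:
  -a + b - c + d = 7
  d = 2
  a + b + c + d = -1
  8a + 4b + 2c + d = 4
Solving the system yields a = 1, b = 1, c = -5, d = 2.
So q(s) = s^3 + s^2 - 5s + 2.
Then q(-4) = -26.

-26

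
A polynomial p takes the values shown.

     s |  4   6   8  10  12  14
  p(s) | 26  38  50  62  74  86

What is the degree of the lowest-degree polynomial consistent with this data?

1

Forward differences of the values at s = 4, 6, 8, 10, 12, 14:
  p  : 26  38  50  62  74  86
  Δ  : 12  12  12  12  12
  Δ^2: 0  0  0  0
  Δ^3: 0  0  0
  Δ^4: 0  0
  Δ^5: 0
The first differences are constant (12) and nonzero, while all higher differences vanish, so the minimal degree is 1.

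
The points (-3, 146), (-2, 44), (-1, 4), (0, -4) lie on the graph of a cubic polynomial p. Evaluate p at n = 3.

Write p(n) = an^3 + bn^2 + cn + d. Substituting each data point gives a linear system:
  -27a + 9b - 3c + d = 146
  -8a + 4b - 2c + d = 44
  -a + b - c + d = 4
  d = -4
Solving the system yields a = -5, b = 1, c = -2, d = -4.
So p(n) = -5n³ + n² - 2n - 4.
Then p(3) = -136.

-136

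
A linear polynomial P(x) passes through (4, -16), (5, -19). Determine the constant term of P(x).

-4

Write P(x) = ax + b. Substituting each data point gives a linear system:
  4a + b = -16
  5a + b = -19
Solving the system yields a = -3, b = -4.
So P(x) = -3x - 4.
The constant term is -4.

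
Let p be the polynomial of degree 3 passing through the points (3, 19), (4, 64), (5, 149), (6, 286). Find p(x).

p(x) = 2x^3 - 4x^2 - x + 4

Write p(x) = ax^3 + bx^2 + cx + d. Substituting each data point gives a linear system:
  27a + 9b + 3c + d = 19
  64a + 16b + 4c + d = 64
  125a + 25b + 5c + d = 149
  216a + 36b + 6c + d = 286
Solving the system yields a = 2, b = -4, c = -1, d = 4.
So p(x) = 2x^3 - 4x^2 - x + 4.
Check: p(5) = 149. ✓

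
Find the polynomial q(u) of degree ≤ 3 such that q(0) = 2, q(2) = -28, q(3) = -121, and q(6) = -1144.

Using the Lagrange interpolation formula with nodes 0, 2, 3, 6:
  L_0(u) = (u - 2)(u - 3)(u - 6) / -36
  L_1(u) = u(u - 3)(u - 6) / 8
  L_2(u) = u(u - 2)(u - 6) / -9
  L_3(u) = u(u - 2)(u - 3) / 72
Then q(u) = 2·L_0(u) - 28·L_1(u) - 121·L_2(u) - 1144·L_3(u).
Expanding and collecting terms gives q(u) = -6u^3 + 4u^2 + u + 2.
Check: q(2) = -28. ✓

q(u) = -6u^3 + 4u^2 + u + 2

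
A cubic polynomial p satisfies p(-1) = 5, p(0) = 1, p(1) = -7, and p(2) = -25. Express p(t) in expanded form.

Using the Lagrange interpolation formula with nodes -1, 0, 1, 2:
  L_0(t) = t(t - 1)(t - 2) / -6
  L_1(t) = (t + 1)(t - 1)(t - 2) / 2
  L_2(t) = (t + 1)t(t - 2) / -2
  L_3(t) = (t + 1)t(t - 1) / 6
Then p(t) = 5·L_0(t) + 1·L_1(t) - 7·L_2(t) - 25·L_3(t).
Expanding and collecting terms gives p(t) = -t^3 - 2t^2 - 5t + 1.
Check: p(0) = 1. ✓

p(t) = -t^3 - 2t^2 - 5t + 1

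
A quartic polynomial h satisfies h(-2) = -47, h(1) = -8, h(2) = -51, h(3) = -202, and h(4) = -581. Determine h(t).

Write h(t) = at^4 + bt^3 + ct^2 + dt + e. Substituting each data point gives a linear system:
  16a - 8b + 4c - 2d + e = -47
  a + b + c + d + e = -8
  16a + 8b + 4c + 2d + e = -51
  81a + 27b + 9c + 3d + e = -202
  256a + 64b + 16c + 4d + e = -581
Solving the system yields a = -2, b = 0, c = -4, d = -1, e = -1.
So h(t) = -2t^4 - 4t^2 - t - 1.
Check: h(2) = -51. ✓

h(t) = -2t^4 - 4t^2 - t - 1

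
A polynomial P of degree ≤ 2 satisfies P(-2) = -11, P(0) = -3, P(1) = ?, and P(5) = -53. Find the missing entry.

-5

The 3 known points determine the degree-2 polynomial uniquely.
Write P(s) = as^2 + bs + c. Substituting each data point gives a linear system:
  4a - 2b + c = -11
  c = -3
  25a + 5b + c = -53
Solving the system yields a = -2, b = 0, c = -3.
So P(s) = -2s² - 3.
Then P(1) = -5.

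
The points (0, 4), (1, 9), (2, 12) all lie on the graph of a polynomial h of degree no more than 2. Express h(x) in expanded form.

h(x) = -x^2 + 6x + 4

Write h(x) = ax^2 + bx + c. Substituting each data point gives a linear system:
  c = 4
  a + b + c = 9
  4a + 2b + c = 12
Solving the system yields a = -1, b = 6, c = 4.
So h(x) = -x^2 + 6x + 4.
Check: h(1) = 9. ✓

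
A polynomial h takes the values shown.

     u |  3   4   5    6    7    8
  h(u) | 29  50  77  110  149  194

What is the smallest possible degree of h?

Forward differences of the values at u = 3, 4, 5, 6, 7, 8:
  h  : 29  50  77  110  149  194
  Δ  : 21  27  33  39  45
  Δ^2: 6  6  6  6
  Δ^3: 0  0  0
  Δ^4: 0  0
  Δ^5: 0
The second differences are constant (6) and nonzero, while all higher differences vanish, so the minimal degree is 2.

2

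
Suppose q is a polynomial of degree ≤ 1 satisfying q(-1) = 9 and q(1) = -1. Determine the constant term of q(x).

Write q(x) = ax + b. Substituting each data point gives a linear system:
  -a + b = 9
  a + b = -1
Solving the system yields a = -5, b = 4.
So q(x) = -5x + 4.
The constant term is 4.

4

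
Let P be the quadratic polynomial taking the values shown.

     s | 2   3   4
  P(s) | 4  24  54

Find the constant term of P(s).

Write P(s) = as^2 + bs + c. Substituting each data point gives a linear system:
  4a + 2b + c = 4
  9a + 3b + c = 24
  16a + 4b + c = 54
Solving the system yields a = 5, b = -5, c = -6.
So P(s) = 5s^2 - 5s - 6.
The constant term is -6.

-6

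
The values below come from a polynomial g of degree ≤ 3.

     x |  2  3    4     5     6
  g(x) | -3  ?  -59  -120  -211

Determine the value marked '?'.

On equispaced nodes a degree-3 polynomial has vanishing fourth forward difference, so
  g(2) - 4·g(3) + 6·g(4) - 4·g(5) + g(6) = 0.
Substituting the known values and solving for g(3):
  -4·g(3) = 88
  g(3) = -22.

-22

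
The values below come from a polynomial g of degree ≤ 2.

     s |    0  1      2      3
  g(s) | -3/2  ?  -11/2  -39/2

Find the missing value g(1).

The 3 known points determine the degree-2 polynomial uniquely.
Write g(s) = as^2 + bs + c. Substituting each data point gives a linear system:
  c = -3/2
  4a + 2b + c = -11/2
  9a + 3b + c = -39/2
Solving the system yields a = -4, b = 6, c = -3/2.
So g(s) = -4s^2 + 6s - 3/2.
Then g(1) = 1/2.

1/2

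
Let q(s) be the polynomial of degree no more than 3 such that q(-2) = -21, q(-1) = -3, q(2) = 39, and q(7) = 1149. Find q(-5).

-339

Using the Lagrange interpolation formula with nodes -2, -1, 2, 7:
  L_0(s) = (s + 1)(s - 2)(s - 7) / -36
  L_1(s) = (s + 2)(s - 2)(s - 7) / 24
  L_2(s) = (s + 2)(s + 1)(s - 7) / -60
  L_3(s) = (s + 2)(s + 1)(s - 2) / 360
Then q(s) = -21·L_0(s) - 3·L_1(s) + 39·L_2(s) + 1149·L_3(s).
Expanding and collecting terms gives q(s) = 3s³ + 2s² + 3s + 1.
Evaluating at s = -5: q(-5) = -339.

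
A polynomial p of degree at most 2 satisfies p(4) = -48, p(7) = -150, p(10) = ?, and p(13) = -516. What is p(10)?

-306

On equispaced nodes a degree-2 polynomial has vanishing third forward difference, so
  - p(4) + 3·p(7) - 3·p(10) + p(13) = 0.
Substituting the known values and solving for p(10):
  -3·p(10) = 918
  p(10) = -306.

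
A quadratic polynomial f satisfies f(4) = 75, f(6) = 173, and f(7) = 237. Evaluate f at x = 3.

41

Using the Lagrange interpolation formula with nodes 4, 6, 7:
  L_0(x) = (x - 6)(x - 7) / 6
  L_1(x) = (x - 4)(x - 7) / -2
  L_2(x) = (x - 4)(x - 6) / 3
Then f(x) = 75·L_0(x) + 173·L_1(x) + 237·L_2(x).
Expanding and collecting terms gives f(x) = 5x^2 - x - 1.
Evaluating at x = 3: f(3) = 41.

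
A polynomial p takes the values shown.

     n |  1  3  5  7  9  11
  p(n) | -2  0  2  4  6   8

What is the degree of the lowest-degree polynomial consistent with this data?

1

Forward differences of the values at n = 1, 3, 5, 7, 9, 11:
  p  : -2  0  2  4  6  8
  Δ  : 2  2  2  2  2
  Δ^2: 0  0  0  0
  Δ^3: 0  0  0
  Δ^4: 0  0
  Δ^5: 0
The first differences are constant (2) and nonzero, while all higher differences vanish, so the minimal degree is 1.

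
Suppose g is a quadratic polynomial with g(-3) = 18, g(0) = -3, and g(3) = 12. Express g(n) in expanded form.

g(n) = 2n^2 - n - 3

Using the Lagrange interpolation formula with nodes -3, 0, 3:
  L_0(n) = n(n - 3) / 18
  L_1(n) = (n + 3)(n - 3) / -9
  L_2(n) = (n + 3)n / 18
Then g(n) = 18·L_0(n) - 3·L_1(n) + 12·L_2(n).
Expanding and collecting terms gives g(n) = 2n² - n - 3.
Check: g(0) = -3. ✓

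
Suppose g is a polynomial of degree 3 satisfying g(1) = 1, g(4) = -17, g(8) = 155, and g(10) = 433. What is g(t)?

g(t) = t^3 - 6t^2 + 3t + 3

Using the Lagrange interpolation formula with nodes 1, 4, 8, 10:
  L_0(t) = (t - 4)(t - 8)(t - 10) / -189
  L_1(t) = (t - 1)(t - 8)(t - 10) / 72
  L_2(t) = (t - 1)(t - 4)(t - 10) / -56
  L_3(t) = (t - 1)(t - 4)(t - 8) / 108
Then g(t) = 1·L_0(t) - 17·L_1(t) + 155·L_2(t) + 433·L_3(t).
Expanding and collecting terms gives g(t) = t^3 - 6t^2 + 3t + 3.
Check: g(1) = 1. ✓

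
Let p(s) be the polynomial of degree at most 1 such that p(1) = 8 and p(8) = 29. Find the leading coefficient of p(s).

3

Write p(s) = as + b. Substituting each data point gives a linear system:
  a + b = 8
  8a + b = 29
Solving the system yields a = 3, b = 5.
So p(s) = 3s + 5.
The leading coefficient is 3.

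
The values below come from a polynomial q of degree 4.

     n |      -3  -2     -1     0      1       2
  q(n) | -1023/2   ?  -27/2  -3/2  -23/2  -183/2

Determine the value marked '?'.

-239/2

The 5 known points determine the degree-4 polynomial uniquely.
Write q(n) = an^4 + bn^3 + cn^2 + dn + e. Substituting each data point gives a linear system:
  81a - 27b + 9c - 3d + e = -1023/2
  a - b + c - d + e = -27/2
  e = -3/2
  a + b + c + d + e = -23/2
  16a + 8b + 4c + 2d + e = -183/2
Solving the system yields a = -5, b = 2, c = -6, d = -1, e = -3/2.
So q(n) = -5n^4 + 2n^3 - 6n^2 - n - 3/2.
Then q(-2) = -239/2.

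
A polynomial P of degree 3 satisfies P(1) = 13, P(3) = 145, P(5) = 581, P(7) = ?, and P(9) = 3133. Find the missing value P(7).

1513

The 4 known points determine the degree-3 polynomial uniquely.
Write P(u) = au^3 + bu^2 + cu + d. Substituting each data point gives a linear system:
  a + b + c + d = 13
  27a + 9b + 3c + d = 145
  125a + 25b + 5c + d = 581
  729a + 81b + 9c + d = 3133
Solving the system yields a = 4, b = 2, c = 6, d = 1.
So P(u) = 4u³ + 2u² + 6u + 1.
Then P(7) = 1513.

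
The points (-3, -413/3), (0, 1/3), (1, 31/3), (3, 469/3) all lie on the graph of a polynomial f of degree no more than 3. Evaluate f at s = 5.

2011/3

Write f(s) = as^3 + bs^2 + cs + d. Substituting each data point gives a linear system:
  -27a + 9b - 3c + d = -413/3
  d = 1/3
  a + b + c + d = 31/3
  27a + 9b + 3c + d = 469/3
Solving the system yields a = 5, b = 1, c = 4, d = 1/3.
So f(s) = 5s^3 + s^2 + 4s + 1/3.
Then f(5) = 2011/3.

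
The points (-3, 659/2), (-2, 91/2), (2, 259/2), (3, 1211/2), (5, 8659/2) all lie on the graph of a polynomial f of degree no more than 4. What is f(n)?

Write f(n) = an^4 + bn^3 + cn^2 + dn + e. Substituting each data point gives a linear system:
  81a - 27b + 9c - 3d + e = 659/2
  16a - 8b + 4c - 2d + e = 91/2
  16a + 8b + 4c + 2d + e = 259/2
  81a + 27b + 9c + 3d + e = 1211/2
  625a + 125b + 25c + 5d + e = 8659/2
Solving the system yields a = 6, b = 5, c = -2, d = 1, e = -1/2.
So f(n) = 6n^4 + 5n^3 - 2n^2 + n - 1/2.
Check: f(3) = 1211/2. ✓

f(n) = 6n^4 + 5n^3 - 2n^2 + n - 1/2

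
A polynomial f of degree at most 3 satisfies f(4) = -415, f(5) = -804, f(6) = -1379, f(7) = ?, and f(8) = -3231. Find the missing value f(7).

-2176

The 4 known points determine the degree-3 polynomial uniquely.
Write f(t) = at^3 + bt^2 + ct + d. Substituting each data point gives a linear system:
  64a + 16b + 4c + d = -415
  125a + 25b + 5c + d = -804
  216a + 36b + 6c + d = -1379
  512a + 64b + 8c + d = -3231
Solving the system yields a = -6, b = -3, c = 4, d = 1.
So f(t) = -6t^3 - 3t^2 + 4t + 1.
Then f(7) = -2176.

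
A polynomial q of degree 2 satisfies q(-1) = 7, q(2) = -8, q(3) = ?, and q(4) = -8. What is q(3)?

-9

The 3 known points determine the degree-2 polynomial uniquely.
Write q(x) = ax^2 + bx + c. Substituting each data point gives a linear system:
  a - b + c = 7
  4a + 2b + c = -8
  16a + 4b + c = -8
Solving the system yields a = 1, b = -6, c = 0.
So q(x) = x^2 - 6x.
Then q(3) = -9.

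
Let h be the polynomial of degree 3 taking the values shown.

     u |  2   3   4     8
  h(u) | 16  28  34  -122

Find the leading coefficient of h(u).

-1

Write h(u) = au^3 + bu^2 + cu + d. Substituting each data point gives a linear system:
  8a + 4b + 2c + d = 16
  27a + 9b + 3c + d = 28
  64a + 16b + 4c + d = 34
  512a + 64b + 8c + d = -122
Solving the system yields a = -1, b = 6, c = 1, d = -2.
So h(u) = -u^3 + 6u^2 + u - 2.
The leading coefficient is -1.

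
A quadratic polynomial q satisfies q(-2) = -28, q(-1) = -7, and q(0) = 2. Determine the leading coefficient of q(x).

Write q(x) = ax^2 + bx + c. Substituting each data point gives a linear system:
  4a - 2b + c = -28
  a - b + c = -7
  c = 2
Solving the system yields a = -6, b = 3, c = 2.
So q(x) = -6x^2 + 3x + 2.
The leading coefficient is -6.

-6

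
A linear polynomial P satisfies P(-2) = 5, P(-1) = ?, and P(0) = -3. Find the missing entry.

1

The 2 known points determine the degree-1 polynomial uniquely.
Write P(t) = at + b. Substituting each data point gives a linear system:
  -2a + b = 5
  b = -3
Solving the system yields a = -4, b = -3.
So P(t) = -4t - 3.
Then P(-1) = 1.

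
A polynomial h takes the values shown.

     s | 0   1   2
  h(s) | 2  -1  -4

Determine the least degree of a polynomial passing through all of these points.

1

Forward differences of the values at s = 0, 1, 2:
  h  : 2  -1  -4
  Δ  : -3  -3
  Δ^2: 0
The first differences are constant (-3) and nonzero, while all higher differences vanish, so the minimal degree is 1.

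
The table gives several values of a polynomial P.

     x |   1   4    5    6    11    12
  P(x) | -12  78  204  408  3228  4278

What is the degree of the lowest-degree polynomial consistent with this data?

Divided differences on the nodes 1, 4, 5, 6, 11, 12:
  order 0: -12  78  204  408  3228  4278
  order 1: 30  126  204  564  1050
  order 2: 24  39  60  81
  order 3: 3  3  3
  order 4: 0  0
  order 5: 0
The order-3 divided differences are all 3 (nonzero) and every higher order vanishes, so the data lies on a polynomial of degree exactly 3.

3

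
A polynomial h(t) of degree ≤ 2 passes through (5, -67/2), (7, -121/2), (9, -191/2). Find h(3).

Using the Lagrange interpolation formula with nodes 5, 7, 9:
  L_0(t) = (t - 7)(t - 9) / 8
  L_1(t) = (t - 5)(t - 9) / -4
  L_2(t) = (t - 5)(t - 7) / 8
Then h(t) = -67/2·L_0(t) - 121/2·L_1(t) - 191/2·L_2(t).
Expanding and collecting terms gives h(t) = -t^2 - (3/2)t - 1.
Evaluating at t = 3: h(3) = -29/2.

-29/2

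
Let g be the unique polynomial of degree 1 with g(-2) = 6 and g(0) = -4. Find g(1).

Write g(t) = at + b. Substituting each data point gives a linear system:
  -2a + b = 6
  b = -4
Solving the system yields a = -5, b = -4.
So g(t) = -5t - 4.
Then g(1) = -9.

-9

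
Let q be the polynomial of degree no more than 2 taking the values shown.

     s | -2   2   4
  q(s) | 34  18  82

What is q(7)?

268

Write q(s) = as^2 + bs + c. Substituting each data point gives a linear system:
  4a - 2b + c = 34
  4a + 2b + c = 18
  16a + 4b + c = 82
Solving the system yields a = 6, b = -4, c = 2.
So q(s) = 6s^2 - 4s + 2.
Then q(7) = 268.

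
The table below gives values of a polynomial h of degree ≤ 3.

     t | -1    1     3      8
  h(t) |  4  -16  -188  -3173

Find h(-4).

Using the Lagrange interpolation formula with nodes -1, 1, 3, 8:
  L_0(t) = (t - 1)(t - 3)(t - 8) / -72
  L_1(t) = (t + 1)(t - 3)(t - 8) / 28
  L_2(t) = (t + 1)(t - 1)(t - 8) / -40
  L_3(t) = (t + 1)(t - 1)(t - 3) / 315
Then h(t) = 4·L_0(t) - 16·L_1(t) - 188·L_2(t) - 3173·L_3(t).
Expanding and collecting terms gives h(t) = -6t^3 - t^2 - 4t - 5.
Evaluating at t = -4: h(-4) = 379.

379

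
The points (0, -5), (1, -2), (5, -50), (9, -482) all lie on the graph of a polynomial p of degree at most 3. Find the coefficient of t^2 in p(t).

Write p(t) = at^3 + bt^2 + ct + d. Substituting each data point gives a linear system:
  d = -5
  a + b + c + d = -2
  125a + 25b + 5c + d = -50
  729a + 81b + 9c + d = -482
Solving the system yields a = -1, b = 3, c = 1, d = -5.
So p(t) = -t^3 + 3t^2 + t - 5.
The coefficient of t^2 is 3.

3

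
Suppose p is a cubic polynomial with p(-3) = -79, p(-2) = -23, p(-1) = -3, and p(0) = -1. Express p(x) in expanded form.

p(x) = 3x^3 - x - 1

Using the Lagrange interpolation formula with nodes -3, -2, -1, 0:
  L_0(x) = (x + 2)(x + 1)x / -6
  L_1(x) = (x + 3)(x + 1)x / 2
  L_2(x) = (x + 3)(x + 2)x / -2
  L_3(x) = (x + 3)(x + 2)(x + 1) / 6
Then p(x) = -79·L_0(x) - 23·L_1(x) - 3·L_2(x) - 1·L_3(x).
Expanding and collecting terms gives p(x) = 3x³ - x - 1.
Check: p(-3) = -79. ✓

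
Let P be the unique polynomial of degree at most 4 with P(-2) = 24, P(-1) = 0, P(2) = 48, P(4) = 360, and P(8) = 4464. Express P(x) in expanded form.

Using the Lagrange interpolation formula with nodes -2, -1, 2, 4, 8:
  L_0(x) = (x + 1)(x - 2)(x - 4)(x - 8) / 240
  L_1(x) = (x + 2)(x - 2)(x - 4)(x - 8) / -135
  L_2(x) = (x + 2)(x + 1)(x - 4)(x - 8) / 144
  L_3(x) = (x + 2)(x + 1)(x - 2)(x - 8) / -240
  L_4(x) = (x + 2)(x + 1)(x - 2)(x - 4) / 2160
Then P(x) = 24·L_0(x) + 0·L_1(x) + 48·L_2(x) + 360·L_3(x) + 4464·L_4(x).
Expanding and collecting terms gives P(x) = x⁴ + 5x² + 6x.
Check: P(8) = 4464. ✓

P(x) = x^4 + 5x^2 + 6x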